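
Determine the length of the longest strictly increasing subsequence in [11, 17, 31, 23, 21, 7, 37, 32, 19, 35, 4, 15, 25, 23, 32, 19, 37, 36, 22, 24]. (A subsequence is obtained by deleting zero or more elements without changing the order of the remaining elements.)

6

Let dp[i] be the longest increasing subsequence ending at position i. Then dp = [1, 2, 3, 3, 3, 1, 4, 4, 3, 5, 1, 2, 4, 4, 5, 3, 6, 6, 4, 5].
The maximum is 6; one witness is 11, 17, 31, 32, 35, 37 at positions 1,2,3,8,10,17.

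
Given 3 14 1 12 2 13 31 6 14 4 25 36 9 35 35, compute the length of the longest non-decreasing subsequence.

Scanning left to right, the best length ending at each element is: 3→1, 14→2, 1→1, 12→2, 2→2, 13→3, 31→4, 6→3, 14→4, 4→3, 25→5, 36→6, 9→4, 35→6, 35→7.
So the longest non-decreasing subsequence has length 7, e.g. 3, 12, 13, 14, 25, 35, 35.

7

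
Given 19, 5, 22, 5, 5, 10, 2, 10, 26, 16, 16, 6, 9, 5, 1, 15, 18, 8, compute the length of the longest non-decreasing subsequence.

8

One longest non-decreasing subsequence is 5, 5, 5, 10, 10, 16, 16, 18 (positions 2,4,5,6,8,10,11,17), of length 8; no longer one exists.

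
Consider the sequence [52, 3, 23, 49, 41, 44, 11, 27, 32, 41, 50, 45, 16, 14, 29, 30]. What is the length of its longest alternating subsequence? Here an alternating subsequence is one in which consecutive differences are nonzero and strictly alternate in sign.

9

A longest alternating subsequence is 52, 3, 49, 41, 44, 11, 27, 16, 29 (positions 1,2,4,5,6,7,8,13,15); its 8 consecutive differences strictly alternate in sign, and length 9 is optimal.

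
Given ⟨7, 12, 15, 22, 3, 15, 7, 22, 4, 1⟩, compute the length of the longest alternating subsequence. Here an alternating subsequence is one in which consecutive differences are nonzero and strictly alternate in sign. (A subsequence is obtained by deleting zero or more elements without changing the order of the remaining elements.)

7

A longest alternating subsequence is 7, 12, 3, 15, 7, 22, 4 (positions 1,2,5,6,7,8,9); its 6 consecutive differences strictly alternate in sign, and length 7 is optimal.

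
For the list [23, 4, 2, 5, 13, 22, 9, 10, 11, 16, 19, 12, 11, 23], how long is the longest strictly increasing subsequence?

8

Let dp[i] be the longest increasing subsequence ending at position i. Then dp = [1, 1, 1, 2, 3, 4, 3, 4, 5, 6, 7, 6, 5, 8].
The maximum is 8; one witness is 4, 5, 9, 10, 11, 16, 19, 23 at positions 2,4,7,8,9,10,11,14.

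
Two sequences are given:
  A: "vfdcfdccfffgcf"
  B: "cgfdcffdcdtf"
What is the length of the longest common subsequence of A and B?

Backtracking the LCS table gives one alignment: c (A4,B1) → f (A5,B3) → d (A6,B4) → c (A8,B5) → f (A9,B6) → f (A10,B7) → c (A13,B9) → f (A14,B12).
So the longest common subsequence has length 8.

8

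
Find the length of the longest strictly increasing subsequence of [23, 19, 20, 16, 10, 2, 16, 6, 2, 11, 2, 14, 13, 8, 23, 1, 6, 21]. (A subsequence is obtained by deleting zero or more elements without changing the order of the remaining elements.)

Let dp[i] be the longest increasing subsequence ending at position i. Then dp = [1, 1, 2, 1, 1, 1, 2, 2, 1, 3, 1, 4, 4, 3, 5, 1, 2, 5].
The maximum is 5; one witness is 2, 6, 11, 14, 23 at positions 6,8,10,12,15.

5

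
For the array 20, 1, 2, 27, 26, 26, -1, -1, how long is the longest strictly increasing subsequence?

Let dp[i] be the longest increasing subsequence ending at position i. Then dp = [1, 1, 2, 3, 3, 3, 1, 1].
The maximum is 3; one witness is 1, 2, 27 at positions 2,3,4.

3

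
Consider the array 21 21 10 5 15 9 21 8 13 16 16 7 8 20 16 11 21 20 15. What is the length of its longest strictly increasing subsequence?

One longest increasing subsequence is 5, 9, 13, 16, 20, 21 (positions 4,6,9,10,14,17), of length 6; no longer one exists.

6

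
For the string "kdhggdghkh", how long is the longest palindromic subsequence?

One longest palindromic subsequence is khgdghk (positions 1,3,4,6,7,8,9); it reads the same forward and backward, and the interval DP gives dp[1][10] = 7.

7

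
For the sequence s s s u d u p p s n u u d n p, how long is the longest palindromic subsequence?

Using dp[i][j] = 2 + dp[i+1][j−1] if the ends match, else max(dp[i+1][j], dp[i][j−1]):
dp[1][15] = 6. A witness is pnuunp at positions 7,10,11,12,14,15.

6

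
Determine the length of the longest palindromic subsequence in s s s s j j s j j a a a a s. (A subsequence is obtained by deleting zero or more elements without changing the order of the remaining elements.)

One longest palindromic subsequence is sjjsjjs (positions 1,5,6,7,8,9,14); it reads the same forward and backward, and the interval DP gives dp[1][14] = 7.

7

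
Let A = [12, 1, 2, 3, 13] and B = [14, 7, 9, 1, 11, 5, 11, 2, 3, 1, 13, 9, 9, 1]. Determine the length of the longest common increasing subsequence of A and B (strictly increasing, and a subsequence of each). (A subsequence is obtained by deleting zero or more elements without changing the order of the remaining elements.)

For each value that appears in both, track the longest common increasing run ending there.
The best achievable length is 4; one witness is 1, 2, 3, 13 (A-positions 2,3,4,5, B-positions 4,8,9,11).

4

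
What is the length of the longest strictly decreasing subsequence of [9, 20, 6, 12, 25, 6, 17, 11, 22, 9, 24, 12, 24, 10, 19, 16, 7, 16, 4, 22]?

6

Let dp[i] be the longest decreasing subsequence ending at position i. Then dp = [1, 1, 2, 2, 1, 3, 2, 3, 2, 4, 2, 3, 2, 4, 3, 4, 5, 4, 6, 3].
The maximum is 6; one witness is 20, 12, 11, 9, 7, 4 at positions 2,4,8,10,17,19.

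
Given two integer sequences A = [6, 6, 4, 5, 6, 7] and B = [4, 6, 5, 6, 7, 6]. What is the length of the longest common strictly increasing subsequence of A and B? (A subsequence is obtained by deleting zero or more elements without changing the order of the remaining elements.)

4

For each value that appears in both, track the longest common increasing run ending there.
The best achievable length is 4; one witness is 4, 5, 6, 7 (A-positions 3,4,5,6, B-positions 1,3,4,5).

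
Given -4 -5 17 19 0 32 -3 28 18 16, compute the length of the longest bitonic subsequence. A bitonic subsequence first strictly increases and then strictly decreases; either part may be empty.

Let inc[i] be the LIS ending at i and dec[i] the longest strictly decreasing subsequence starting at i. inc = [1, 1, 2, 3, 2, 4, 2, 4, 3, 3], dec = [2, 1, 3, 3, 2, 4, 1, 3, 2, 1].
max_i inc[i]+dec[i]−1 = 7, with one witness -4, 17, 19, 32, 28, 18, 16.

7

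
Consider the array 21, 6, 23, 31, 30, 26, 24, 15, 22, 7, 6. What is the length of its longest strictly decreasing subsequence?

One longest decreasing subsequence is 31, 30, 26, 24, 15, 7, 6 (positions 4,5,6,7,8,10,11), of length 7; no longer one exists.

7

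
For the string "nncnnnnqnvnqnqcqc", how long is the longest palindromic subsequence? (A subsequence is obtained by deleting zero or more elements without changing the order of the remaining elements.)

9

One longest palindromic subsequence is cnqnvnqnc (positions 3,7,8,9,10,11,12,13,17); it reads the same forward and backward, and the interval DP gives dp[1][17] = 9.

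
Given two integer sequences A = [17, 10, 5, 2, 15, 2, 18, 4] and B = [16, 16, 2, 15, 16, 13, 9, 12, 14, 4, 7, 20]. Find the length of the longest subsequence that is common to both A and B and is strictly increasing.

A longest common strictly increasing subsequence is 2, 15 (length 2); it appears in order in both A and B, and no longer such subsequence exists.

2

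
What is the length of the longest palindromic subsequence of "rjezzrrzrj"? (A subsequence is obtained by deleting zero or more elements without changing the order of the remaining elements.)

6

One longest palindromic subsequence is jzrrzj (positions 2,5,6,7,8,10); it reads the same forward and backward, and the interval DP gives dp[1][10] = 6.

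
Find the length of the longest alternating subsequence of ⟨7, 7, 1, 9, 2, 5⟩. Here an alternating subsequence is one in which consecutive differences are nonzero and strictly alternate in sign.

5

Track the best alternating length ending on an up-step vs a down-step at each position: up/down = 1/1, 1/1, 1/2, 3/1, 3/4, 5/4.
The maximum over both is 5; one such subsequence is 7, 1, 9, 2, 5.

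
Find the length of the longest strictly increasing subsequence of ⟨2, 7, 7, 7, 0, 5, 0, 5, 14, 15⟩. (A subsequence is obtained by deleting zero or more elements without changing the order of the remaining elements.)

4

Let dp[i] be the longest increasing subsequence ending at position i. Then dp = [1, 2, 2, 2, 1, 2, 1, 2, 3, 4].
The maximum is 4; one witness is 2, 7, 14, 15 at positions 1,2,9,10.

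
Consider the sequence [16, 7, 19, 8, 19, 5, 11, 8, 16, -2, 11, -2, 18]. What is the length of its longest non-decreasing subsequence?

One longest non-decreasing subsequence is 7, 8, 11, 16, 18 (positions 2,4,7,9,13), of length 5; no longer one exists.

5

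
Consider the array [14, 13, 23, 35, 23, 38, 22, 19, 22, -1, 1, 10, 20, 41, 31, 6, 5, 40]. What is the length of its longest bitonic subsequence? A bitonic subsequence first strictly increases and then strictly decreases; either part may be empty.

Let inc[i] be the LIS ending at i and dec[i] the longest strictly decreasing subsequence starting at i. inc = [1, 1, 2, 3, 2, 4, 2, 2, 3, 1, 2, 3, 4, 5, 5, 3, 3, 6], dec = [5, 4, 6, 7, 6, 6, 5, 4, 4, 1, 1, 3, 3, 4, 3, 2, 1, 1].
max_i inc[i]+dec[i]−1 = 9, with one witness 14, 23, 35, 23, 22, 19, 10, 6, 5.

9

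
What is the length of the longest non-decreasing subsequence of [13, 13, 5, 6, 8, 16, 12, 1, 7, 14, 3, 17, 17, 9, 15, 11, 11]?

One longest non-decreasing subsequence is 5, 6, 8, 12, 14, 17, 17 (positions 3,4,5,7,10,12,13), of length 7; no longer one exists.

7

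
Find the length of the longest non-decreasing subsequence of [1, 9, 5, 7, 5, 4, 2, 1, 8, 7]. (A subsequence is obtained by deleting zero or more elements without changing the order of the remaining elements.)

One longest non-decreasing subsequence is 1, 5, 7, 8 (positions 1,3,4,9), of length 4; no longer one exists.

4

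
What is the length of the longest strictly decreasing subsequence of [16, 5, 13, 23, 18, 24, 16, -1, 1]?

4

Scanning left to right, the best length ending at each element is: 16→1, 5→2, 13→2, 23→1, 18→2, 24→1, 16→3, -1→4, 1→4.
So the longest decreasing subsequence has length 4, e.g. 23, 18, 16, -1.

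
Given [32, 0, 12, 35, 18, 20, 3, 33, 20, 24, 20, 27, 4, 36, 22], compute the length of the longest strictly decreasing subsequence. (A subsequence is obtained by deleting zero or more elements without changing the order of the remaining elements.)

Let dp[i] be the longest decreasing subsequence ending at position i. Then dp = [1, 2, 2, 1, 2, 2, 3, 2, 3, 3, 4, 3, 5, 1, 4].
The maximum is 5; one witness is 35, 33, 24, 20, 4 at positions 4,8,10,11,13.

5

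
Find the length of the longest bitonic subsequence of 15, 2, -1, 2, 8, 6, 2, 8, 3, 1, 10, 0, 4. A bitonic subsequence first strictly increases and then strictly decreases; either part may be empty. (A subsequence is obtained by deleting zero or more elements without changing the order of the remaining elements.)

7

Let inc[i] be the LIS ending at i and dec[i] the longest strictly decreasing subsequence starting at i. inc = [1, 1, 1, 2, 3, 3, 2, 4, 3, 2, 5, 2, 4], dec = [6, 3, 1, 3, 5, 4, 3, 4, 3, 2, 2, 1, 1].
max_i inc[i]+dec[i]−1 = 7, with one witness -1, 2, 8, 6, 3, 1, 0.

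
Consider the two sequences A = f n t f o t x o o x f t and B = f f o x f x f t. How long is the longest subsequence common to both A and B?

7

Backtracking the LCS table gives one alignment: f (A1,B1) → f (A4,B2) → o (A5,B3) → x (A7,B4) → x (A10,B6) → f (A11,B7) → t (A12,B8).
So the longest common subsequence has length 7.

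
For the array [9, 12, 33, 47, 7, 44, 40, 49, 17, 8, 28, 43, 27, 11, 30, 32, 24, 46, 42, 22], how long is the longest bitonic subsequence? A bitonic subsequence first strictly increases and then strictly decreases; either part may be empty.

10

Let inc[i] be the LIS ending at i and dec[i] the longest strictly decreasing subsequence starting at i. inc = [1, 2, 3, 4, 1, 4, 4, 5, 3, 2, 4, 5, 4, 3, 5, 6, 4, 7, 7, 4], dec = [2, 2, 5, 7, 1, 6, 5, 5, 2, 1, 4, 4, 3, 1, 3, 3, 2, 3, 2, 1].
max_i inc[i]+dec[i]−1 = 10, with one witness 9, 12, 33, 47, 44, 40, 28, 27, 24, 22.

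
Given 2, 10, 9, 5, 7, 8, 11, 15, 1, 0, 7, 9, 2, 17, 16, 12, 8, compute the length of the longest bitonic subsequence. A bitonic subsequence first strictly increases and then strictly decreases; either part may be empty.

10

Let inc[i] be the LIS ending at i and dec[i] the longest strictly decreasing subsequence starting at i. inc = [1, 2, 2, 2, 3, 4, 5, 6, 1, 1, 3, 5, 2, 7, 7, 6, 4], dec = [3, 5, 4, 3, 3, 3, 3, 3, 2, 1, 2, 2, 1, 4, 3, 2, 1].
max_i inc[i]+dec[i]−1 = 10, with one witness 2, 5, 7, 8, 11, 15, 17, 16, 12, 8.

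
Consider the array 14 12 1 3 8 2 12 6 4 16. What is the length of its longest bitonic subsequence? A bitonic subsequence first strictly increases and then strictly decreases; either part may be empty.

6

One longest bitonic subsequence is 1, 3, 8, 12, 6, 4 (positions 3,4,5,7,8,9): it rises to 12 then falls. Length 6 is optimal.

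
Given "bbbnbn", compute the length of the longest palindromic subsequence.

4

Using dp[i][j] = 2 + dp[i+1][j−1] if the ends match, else max(dp[i+1][j], dp[i][j−1]):
dp[1][6] = 4. A witness is bbbb at positions 1,2,3,5.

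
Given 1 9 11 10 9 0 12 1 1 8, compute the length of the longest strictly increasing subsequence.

4

Scanning left to right, the best length ending at each element is: 1→1, 9→2, 11→3, 10→3, 9→2, 0→1, 12→4, 1→2, 1→2, 8→3.
So the longest increasing subsequence has length 4, e.g. 1, 9, 11, 12.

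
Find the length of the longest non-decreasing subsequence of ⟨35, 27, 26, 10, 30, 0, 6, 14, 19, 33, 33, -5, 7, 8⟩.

Scanning left to right, the best length ending at each element is: 35→1, 27→1, 26→1, 10→1, 30→2, 0→1, 6→2, 14→3, 19→4, 33→5, 33→6, -5→1, 7→3, 8→4.
So the longest non-decreasing subsequence has length 6, e.g. 0, 6, 14, 19, 33, 33.

6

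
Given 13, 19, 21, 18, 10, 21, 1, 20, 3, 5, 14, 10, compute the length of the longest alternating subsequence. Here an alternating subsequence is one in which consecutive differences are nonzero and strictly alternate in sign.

9

A longest alternating subsequence is 13, 19, 18, 21, 1, 20, 3, 14, 10 (positions 1,2,4,6,7,8,9,11,12); its 8 consecutive differences strictly alternate in sign, and length 9 is optimal.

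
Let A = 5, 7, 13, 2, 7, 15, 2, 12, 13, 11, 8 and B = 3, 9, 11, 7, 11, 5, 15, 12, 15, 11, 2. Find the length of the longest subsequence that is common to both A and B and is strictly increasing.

For each value that appears in both, track the longest common increasing run ending there.
The best achievable length is 2; one witness is 7, 11 (A-positions 2,10, B-positions 4,5).

2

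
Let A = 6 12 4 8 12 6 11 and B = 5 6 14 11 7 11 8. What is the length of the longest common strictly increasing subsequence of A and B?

A longest common strictly increasing subsequence is 6, 11 (length 2); it appears in order in both A and B, and no longer such subsequence exists.

2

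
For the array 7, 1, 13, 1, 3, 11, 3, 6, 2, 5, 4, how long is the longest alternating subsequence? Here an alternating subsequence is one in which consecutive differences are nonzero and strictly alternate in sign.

10

Track the best alternating length ending on an up-step vs a down-step at each position: up/down = 1/1, 1/2, 3/1, 1/4, 5/4, 5/4, 5/6, 7/6, 5/8, 9/8, 9/10.
The maximum over both is 10; one such subsequence is 7, 1, 13, 1, 11, 3, 6, 2, 5, 4.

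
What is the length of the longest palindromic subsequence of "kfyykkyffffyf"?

8

One longest palindromic subsequence is fyffffyf (positions 2,3,8,9,10,11,12,13); it reads the same forward and backward, and the interval DP gives dp[1][13] = 8.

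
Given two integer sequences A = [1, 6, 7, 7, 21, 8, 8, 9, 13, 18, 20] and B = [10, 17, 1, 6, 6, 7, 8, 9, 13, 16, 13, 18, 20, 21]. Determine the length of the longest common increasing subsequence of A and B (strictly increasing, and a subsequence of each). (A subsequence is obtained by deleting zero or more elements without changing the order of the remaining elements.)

8

For each value that appears in both, track the longest common increasing run ending there.
The best achievable length is 8; one witness is 1, 6, 7, 8, 9, 13, 18, 20 (A-positions 1,2,3,6,8,9,10,11, B-positions 3,4,6,7,8,9,12,13).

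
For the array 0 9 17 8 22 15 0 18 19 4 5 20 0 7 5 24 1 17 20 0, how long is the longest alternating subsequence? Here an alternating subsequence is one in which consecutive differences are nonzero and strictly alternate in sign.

Track the best alternating length ending on an up-step vs a down-step at each position: up/down = 1/1, 2/1, 2/1, 2/3, 4/1, 4/5, 1/5, 6/5, 6/5, 6/7, 8/7, 8/5, 1/9, 10/9, 10/11, 12/1, 10/13, 14/13, 14/13, 1/15.
The maximum over both is 15; one such subsequence is 0, 9, 8, 22, 15, 18, 4, 5, 0, 7, 5, 24, 1, 17, 0.

15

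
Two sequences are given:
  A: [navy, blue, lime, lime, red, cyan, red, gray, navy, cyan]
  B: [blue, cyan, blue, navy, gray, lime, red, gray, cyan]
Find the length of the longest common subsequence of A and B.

A longest common subsequence is navy, lime, red, gray, cyan (length 5); the LCS DP confirms no longer common subsequence exists.

5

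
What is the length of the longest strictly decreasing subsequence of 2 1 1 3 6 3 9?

Let dp[i] be the longest decreasing subsequence ending at position i. Then dp = [1, 2, 2, 1, 1, 2, 1].
The maximum is 2; one witness is 2, 1 at positions 1,2.

2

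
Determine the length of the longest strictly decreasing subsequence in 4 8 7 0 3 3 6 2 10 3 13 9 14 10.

4

Scanning left to right, the best length ending at each element is: 4→1, 8→1, 7→2, 0→3, 3→3, 3→3, 6→3, 2→4, 10→1, 3→4, 13→1, 9→2, 14→1, 10→2.
So the longest decreasing subsequence has length 4, e.g. 8, 7, 3, 2.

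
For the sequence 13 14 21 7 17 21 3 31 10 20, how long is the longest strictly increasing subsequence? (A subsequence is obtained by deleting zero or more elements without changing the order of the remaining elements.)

5

One longest increasing subsequence is 13, 14, 17, 21, 31 (positions 1,2,5,6,8), of length 5; no longer one exists.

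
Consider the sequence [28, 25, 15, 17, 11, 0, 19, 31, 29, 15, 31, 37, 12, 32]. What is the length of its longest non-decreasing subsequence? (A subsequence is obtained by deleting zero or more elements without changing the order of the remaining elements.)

Scanning left to right, the best length ending at each element is: 28→1, 25→1, 15→1, 17→2, 11→1, 0→1, 19→3, 31→4, 29→4, 15→2, 31→5, 37→6, 12→2, 32→6.
So the longest non-decreasing subsequence has length 6, e.g. 15, 17, 19, 31, 31, 37.

6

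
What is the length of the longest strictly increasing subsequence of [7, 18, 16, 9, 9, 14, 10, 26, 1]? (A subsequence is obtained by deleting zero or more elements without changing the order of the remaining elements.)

4

Let dp[i] be the longest increasing subsequence ending at position i. Then dp = [1, 2, 2, 2, 2, 3, 3, 4, 1].
The maximum is 4; one witness is 7, 9, 14, 26 at positions 1,4,6,8.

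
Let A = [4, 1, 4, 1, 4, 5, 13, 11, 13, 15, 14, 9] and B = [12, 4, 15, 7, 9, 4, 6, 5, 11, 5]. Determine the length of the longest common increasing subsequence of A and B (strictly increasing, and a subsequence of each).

A longest common strictly increasing subsequence is 4, 5, 11 (length 3); it appears in order in both A and B, and no longer such subsequence exists.

3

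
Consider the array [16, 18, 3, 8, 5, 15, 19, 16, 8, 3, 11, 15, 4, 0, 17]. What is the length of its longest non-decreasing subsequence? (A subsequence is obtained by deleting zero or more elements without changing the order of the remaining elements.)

Let dp[i] be the longest non-decreasing subsequence ending at position i. Then dp = [1, 2, 1, 2, 2, 3, 4, 4, 3, 2, 4, 5, 3, 1, 6].
The maximum is 6; one witness is 3, 8, 8, 11, 15, 17 at positions 3,4,9,11,12,15.

6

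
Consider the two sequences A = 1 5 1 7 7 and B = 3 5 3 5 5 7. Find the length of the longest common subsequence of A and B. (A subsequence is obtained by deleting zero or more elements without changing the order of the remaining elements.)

A longest common subsequence is 5, 7 (length 2); the LCS DP confirms no longer common subsequence exists.

2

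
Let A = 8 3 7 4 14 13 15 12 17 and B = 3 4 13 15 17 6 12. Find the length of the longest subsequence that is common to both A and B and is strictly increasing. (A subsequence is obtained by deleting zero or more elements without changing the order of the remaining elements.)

5

A longest common strictly increasing subsequence is 3, 4, 13, 15, 17 (length 5); it appears in order in both A and B, and no longer such subsequence exists.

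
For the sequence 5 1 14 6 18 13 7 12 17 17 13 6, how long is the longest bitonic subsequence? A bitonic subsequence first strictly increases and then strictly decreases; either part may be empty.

7

One longest bitonic subsequence is 5, 6, 7, 12, 17, 13, 6 (positions 1,4,7,8,9,11,12): it rises to 17 then falls. Length 7 is optimal.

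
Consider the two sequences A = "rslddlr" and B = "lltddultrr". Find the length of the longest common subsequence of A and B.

Backtracking the LCS table gives one alignment: l (A3,B2) → d (A4,B4) → d (A5,B5) → l (A6,B7) → r (A7,B10).
So the longest common subsequence has length 5.

5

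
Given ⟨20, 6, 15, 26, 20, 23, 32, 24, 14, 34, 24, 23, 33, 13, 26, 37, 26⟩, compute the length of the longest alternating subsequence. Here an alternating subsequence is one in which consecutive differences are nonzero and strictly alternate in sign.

12

Track the best alternating length ending on an up-step vs a down-step at each position: up/down = 1/1, 1/2, 3/2, 3/1, 3/4, 5/4, 5/1, 5/6, 3/6, 7/1, 7/8, 7/8, 9/8, 3/10, 11/10, 11/1, 11/12.
The maximum over both is 12; one such subsequence is 20, 6, 26, 20, 32, 24, 34, 24, 33, 13, 37, 26.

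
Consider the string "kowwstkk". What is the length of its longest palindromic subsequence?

One longest palindromic subsequence is kwwk (positions 1,3,4,8); it reads the same forward and backward, and the interval DP gives dp[1][8] = 4.

4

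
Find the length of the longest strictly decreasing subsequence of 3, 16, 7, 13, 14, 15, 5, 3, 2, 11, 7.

5

Let dp[i] be the longest decreasing subsequence ending at position i. Then dp = [1, 1, 2, 2, 2, 2, 3, 4, 5, 3, 4].
The maximum is 5; one witness is 16, 7, 5, 3, 2 at positions 2,3,7,8,9.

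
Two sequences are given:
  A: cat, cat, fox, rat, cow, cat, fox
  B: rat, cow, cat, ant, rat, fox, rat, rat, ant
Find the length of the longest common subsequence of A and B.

A longest common subsequence is rat, cow, cat, fox (length 4); the LCS DP confirms no longer common subsequence exists.

4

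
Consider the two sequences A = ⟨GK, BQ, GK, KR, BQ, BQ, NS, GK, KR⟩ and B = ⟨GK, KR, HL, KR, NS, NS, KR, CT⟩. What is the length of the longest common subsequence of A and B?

A longest common subsequence is GK, KR, NS, KR (length 4); the LCS DP confirms no longer common subsequence exists.

4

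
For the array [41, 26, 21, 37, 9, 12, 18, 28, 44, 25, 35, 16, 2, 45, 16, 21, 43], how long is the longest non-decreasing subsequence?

One longest non-decreasing subsequence is 9, 12, 18, 28, 44, 45 (positions 5,6,7,8,9,14), of length 6; no longer one exists.

6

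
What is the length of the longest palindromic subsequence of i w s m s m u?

3

Using dp[i][j] = 2 + dp[i+1][j−1] if the ends match, else max(dp[i+1][j], dp[i][j−1]):
dp[1][7] = 3. A witness is msm at positions 4,5,6.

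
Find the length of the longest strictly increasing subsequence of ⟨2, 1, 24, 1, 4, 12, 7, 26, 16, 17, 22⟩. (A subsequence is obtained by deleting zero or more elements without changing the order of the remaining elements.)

6

Scanning left to right, the best length ending at each element is: 2→1, 1→1, 24→2, 1→1, 4→2, 12→3, 7→3, 26→4, 16→4, 17→5, 22→6.
So the longest increasing subsequence has length 6, e.g. 2, 4, 12, 16, 17, 22.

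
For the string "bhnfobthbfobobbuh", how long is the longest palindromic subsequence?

9

One longest palindromic subsequence is hbbobobbh (positions 2,6,9,11,12,13,14,15,17); it reads the same forward and backward, and the interval DP gives dp[1][17] = 9.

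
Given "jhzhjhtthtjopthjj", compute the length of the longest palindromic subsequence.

11

Using dp[i][j] = 2 + dp[i+1][j−1] if the ends match, else max(dp[i+1][j], dp[i][j−1]):
dp[1][17] = 11. A witness is jjhtthtthjj at positions 1,5,6,7,8,9,10,14,15,16,17.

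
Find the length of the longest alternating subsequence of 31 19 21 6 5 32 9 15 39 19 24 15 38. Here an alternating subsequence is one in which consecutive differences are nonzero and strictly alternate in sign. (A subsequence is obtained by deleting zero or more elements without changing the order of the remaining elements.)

11

A longest alternating subsequence is 31, 19, 21, 6, 32, 9, 39, 19, 24, 15, 38 (positions 1,2,3,4,6,7,9,10,11,12,13); its 10 consecutive differences strictly alternate in sign, and length 11 is optimal.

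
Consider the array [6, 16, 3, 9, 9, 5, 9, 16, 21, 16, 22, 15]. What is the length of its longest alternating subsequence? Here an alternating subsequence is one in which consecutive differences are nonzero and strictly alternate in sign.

A longest alternating subsequence is 6, 16, 3, 9, 5, 21, 16, 22, 15 (positions 1,2,3,4,6,9,10,11,12); its 8 consecutive differences strictly alternate in sign, and length 9 is optimal.

9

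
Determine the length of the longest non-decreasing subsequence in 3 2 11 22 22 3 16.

Let dp[i] be the longest non-decreasing subsequence ending at position i. Then dp = [1, 1, 2, 3, 4, 2, 3].
The maximum is 4; one witness is 3, 11, 22, 22 at positions 1,3,4,5.

4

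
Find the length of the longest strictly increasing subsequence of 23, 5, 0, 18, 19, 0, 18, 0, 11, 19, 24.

4

One longest increasing subsequence is 5, 18, 19, 24 (positions 2,4,5,11), of length 4; no longer one exists.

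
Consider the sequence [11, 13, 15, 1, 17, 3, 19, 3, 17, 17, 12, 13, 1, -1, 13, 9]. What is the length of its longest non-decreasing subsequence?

Scanning left to right, the best length ending at each element is: 11→1, 13→2, 15→3, 1→1, 17→4, 3→2, 19→5, 3→3, 17→5, 17→6, 12→4, 13→5, 1→2, -1→1, 13→6, 9→4.
So the longest non-decreasing subsequence has length 6, e.g. 11, 13, 15, 17, 17, 17.

6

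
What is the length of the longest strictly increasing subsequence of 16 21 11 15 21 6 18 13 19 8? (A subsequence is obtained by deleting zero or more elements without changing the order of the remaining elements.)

4

One longest increasing subsequence is 11, 15, 18, 19 (positions 3,4,7,9), of length 4; no longer one exists.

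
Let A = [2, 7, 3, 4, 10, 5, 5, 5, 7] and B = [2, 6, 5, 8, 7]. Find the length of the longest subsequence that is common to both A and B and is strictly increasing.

For each value that appears in both, track the longest common increasing run ending there.
The best achievable length is 3; one witness is 2, 5, 7 (A-positions 1,6,9, B-positions 1,3,5).

3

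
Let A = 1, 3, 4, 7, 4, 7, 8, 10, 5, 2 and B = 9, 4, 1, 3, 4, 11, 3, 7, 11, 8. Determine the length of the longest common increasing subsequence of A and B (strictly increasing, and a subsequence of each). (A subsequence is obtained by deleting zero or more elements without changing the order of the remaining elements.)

A longest common strictly increasing subsequence is 1, 3, 4, 7, 8 (length 5); it appears in order in both A and B, and no longer such subsequence exists.

5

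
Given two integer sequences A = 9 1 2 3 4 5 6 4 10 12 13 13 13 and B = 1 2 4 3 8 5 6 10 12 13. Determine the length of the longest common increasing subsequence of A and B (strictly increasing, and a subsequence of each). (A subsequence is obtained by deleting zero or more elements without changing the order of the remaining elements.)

For each value that appears in both, track the longest common increasing run ending there.
The best achievable length is 8; one witness is 1, 2, 4, 5, 6, 10, 12, 13 (A-positions 2,3,5,6,7,9,10,11, B-positions 1,2,3,6,7,8,9,10).

8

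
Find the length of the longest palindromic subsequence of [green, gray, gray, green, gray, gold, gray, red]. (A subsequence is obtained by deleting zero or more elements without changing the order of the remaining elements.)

5

One longest palindromic subsequence is gray gray green gray gray (positions 2,3,4,5,7); it reads the same forward and backward, and the interval DP gives dp[1][8] = 5.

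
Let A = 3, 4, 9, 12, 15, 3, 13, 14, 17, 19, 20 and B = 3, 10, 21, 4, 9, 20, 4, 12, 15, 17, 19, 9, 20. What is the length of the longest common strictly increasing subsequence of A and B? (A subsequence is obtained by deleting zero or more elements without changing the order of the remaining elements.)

8

A longest common strictly increasing subsequence is 3, 4, 9, 12, 15, 17, 19, 20 (length 8); it appears in order in both A and B, and no longer such subsequence exists.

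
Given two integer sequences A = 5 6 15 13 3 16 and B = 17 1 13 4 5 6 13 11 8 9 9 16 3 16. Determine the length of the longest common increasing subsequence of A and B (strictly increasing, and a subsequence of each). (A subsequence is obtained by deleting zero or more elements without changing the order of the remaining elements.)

4

For each value that appears in both, track the longest common increasing run ending there.
The best achievable length is 4; one witness is 5, 6, 13, 16 (A-positions 1,2,4,6, B-positions 5,6,7,12).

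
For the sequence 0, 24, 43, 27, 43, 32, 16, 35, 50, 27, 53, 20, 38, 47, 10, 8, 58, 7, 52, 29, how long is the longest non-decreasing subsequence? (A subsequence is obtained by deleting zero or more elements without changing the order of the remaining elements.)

8

Let dp[i] be the longest non-decreasing subsequence ending at position i. Then dp = [1, 2, 3, 3, 4, 4, 2, 5, 6, 4, 7, 3, 6, 7, 2, 2, 8, 2, 8, 5].
The maximum is 8; one witness is 0, 24, 27, 32, 35, 50, 53, 58 at positions 1,2,4,6,8,9,11,17.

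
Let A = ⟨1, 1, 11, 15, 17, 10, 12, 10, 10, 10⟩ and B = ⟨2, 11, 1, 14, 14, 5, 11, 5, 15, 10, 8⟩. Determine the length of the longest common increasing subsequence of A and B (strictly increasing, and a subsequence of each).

3

For each value that appears in both, track the longest common increasing run ending there.
The best achievable length is 3; one witness is 1, 11, 15 (A-positions 1,3,4, B-positions 3,7,9).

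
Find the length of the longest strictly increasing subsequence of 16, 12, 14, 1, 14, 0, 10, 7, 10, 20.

One longest increasing subsequence is 1, 7, 10, 20 (positions 4,8,9,10), of length 4; no longer one exists.

4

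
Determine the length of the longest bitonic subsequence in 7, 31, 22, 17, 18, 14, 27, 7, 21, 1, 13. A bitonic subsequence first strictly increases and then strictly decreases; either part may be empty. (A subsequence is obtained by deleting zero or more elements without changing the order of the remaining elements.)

7

Let inc[i] be the LIS ending at i and dec[i] the longest strictly decreasing subsequence starting at i. inc = [1, 2, 2, 2, 3, 2, 4, 1, 4, 1, 2], dec = [2, 6, 5, 4, 4, 3, 3, 2, 2, 1, 1].
max_i inc[i]+dec[i]−1 = 7, with one witness 7, 31, 22, 18, 14, 7, 1.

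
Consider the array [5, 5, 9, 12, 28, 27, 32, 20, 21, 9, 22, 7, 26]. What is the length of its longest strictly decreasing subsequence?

5

One longest decreasing subsequence is 28, 27, 20, 9, 7 (positions 5,6,8,10,12), of length 5; no longer one exists.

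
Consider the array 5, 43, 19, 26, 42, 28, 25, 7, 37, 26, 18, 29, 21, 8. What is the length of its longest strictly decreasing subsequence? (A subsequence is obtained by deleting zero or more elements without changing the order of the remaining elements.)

Scanning left to right, the best length ending at each element is: 5→1, 43→1, 19→2, 26→2, 42→2, 28→3, 25→4, 7→5, 37→3, 26→4, 18→5, 29→4, 21→5, 8→6.
So the longest decreasing subsequence has length 6, e.g. 43, 42, 28, 25, 18, 8.

6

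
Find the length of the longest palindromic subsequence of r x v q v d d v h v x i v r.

10

One longest palindromic subsequence is rxvvddvvxr (positions 1,2,3,5,6,7,8,10,11,14); it reads the same forward and backward, and the interval DP gives dp[1][14] = 10.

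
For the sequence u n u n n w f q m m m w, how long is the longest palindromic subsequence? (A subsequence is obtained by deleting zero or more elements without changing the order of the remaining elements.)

5

Using dp[i][j] = 2 + dp[i+1][j−1] if the ends match, else max(dp[i+1][j], dp[i][j−1]):
dp[1][12] = 5. A witness is wmmmw at positions 6,9,10,11,12.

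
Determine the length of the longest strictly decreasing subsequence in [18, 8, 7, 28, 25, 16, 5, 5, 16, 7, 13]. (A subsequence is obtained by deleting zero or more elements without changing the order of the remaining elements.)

4

Scanning left to right, the best length ending at each element is: 18→1, 8→2, 7→3, 28→1, 25→2, 16→3, 5→4, 5→4, 16→3, 7→4, 13→4.
So the longest decreasing subsequence has length 4, e.g. 18, 8, 7, 5.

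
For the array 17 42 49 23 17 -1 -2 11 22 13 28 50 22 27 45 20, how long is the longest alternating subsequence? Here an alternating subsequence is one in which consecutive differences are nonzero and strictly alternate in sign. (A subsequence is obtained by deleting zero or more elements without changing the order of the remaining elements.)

9

Track the best alternating length ending on an up-step vs a down-step at each position: up/down = 1/1, 2/1, 2/1, 2/3, 1/3, 1/3, 1/3, 4/3, 4/3, 4/5, 6/3, 6/1, 6/7, 8/7, 8/7, 6/9.
The maximum over both is 9; one such subsequence is 17, 42, 17, 22, 13, 28, 22, 27, 20.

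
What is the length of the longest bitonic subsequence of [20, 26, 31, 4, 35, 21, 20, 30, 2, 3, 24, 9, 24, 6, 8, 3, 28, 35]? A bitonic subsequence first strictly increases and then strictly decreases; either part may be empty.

9

Let inc[i] be the LIS ending at i and dec[i] the longest strictly decreasing subsequence starting at i. inc = [1, 2, 3, 1, 4, 2, 2, 3, 1, 2, 3, 3, 4, 3, 4, 2, 5, 6], dec = [4, 6, 6, 2, 6, 5, 4, 5, 1, 1, 4, 3, 3, 2, 2, 1, 1, 1].
max_i inc[i]+dec[i]−1 = 9, with one witness 20, 26, 31, 35, 30, 24, 9, 8, 3.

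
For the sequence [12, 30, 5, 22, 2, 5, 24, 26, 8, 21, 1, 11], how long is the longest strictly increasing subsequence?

Let dp[i] be the longest increasing subsequence ending at position i. Then dp = [1, 2, 1, 2, 1, 2, 3, 4, 3, 4, 1, 4].
The maximum is 4; one witness is 12, 22, 24, 26 at positions 1,4,7,8.

4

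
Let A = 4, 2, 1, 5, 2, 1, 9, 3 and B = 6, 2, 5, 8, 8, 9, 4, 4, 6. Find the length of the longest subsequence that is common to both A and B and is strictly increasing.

For each value that appears in both, track the longest common increasing run ending there.
The best achievable length is 3; one witness is 2, 5, 9 (A-positions 2,4,7, B-positions 2,3,6).

3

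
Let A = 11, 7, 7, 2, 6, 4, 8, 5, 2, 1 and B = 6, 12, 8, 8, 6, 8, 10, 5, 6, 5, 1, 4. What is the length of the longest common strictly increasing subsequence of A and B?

2

For each value that appears in both, track the longest common increasing run ending there.
The best achievable length is 2; one witness is 6, 8 (A-positions 5,7, B-positions 1,3).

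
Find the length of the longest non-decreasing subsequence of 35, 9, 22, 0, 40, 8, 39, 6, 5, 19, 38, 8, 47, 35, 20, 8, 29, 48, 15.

Let dp[i] be the longest non-decreasing subsequence ending at position i. Then dp = [1, 1, 2, 1, 3, 2, 3, 2, 2, 3, 4, 3, 5, 4, 4, 4, 5, 6, 5].
The maximum is 6; one witness is 0, 8, 19, 38, 47, 48 at positions 4,6,10,11,13,18.

6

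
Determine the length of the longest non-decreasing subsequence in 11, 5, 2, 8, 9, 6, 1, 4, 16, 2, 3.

Scanning left to right, the best length ending at each element is: 11→1, 5→1, 2→1, 8→2, 9→3, 6→2, 1→1, 4→2, 16→4, 2→2, 3→3.
So the longest non-decreasing subsequence has length 4, e.g. 5, 8, 9, 16.

4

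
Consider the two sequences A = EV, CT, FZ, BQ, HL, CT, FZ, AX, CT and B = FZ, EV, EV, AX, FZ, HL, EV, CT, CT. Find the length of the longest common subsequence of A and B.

A longest common subsequence is EV, FZ, HL, CT, CT (length 5); the LCS DP confirms no longer common subsequence exists.

5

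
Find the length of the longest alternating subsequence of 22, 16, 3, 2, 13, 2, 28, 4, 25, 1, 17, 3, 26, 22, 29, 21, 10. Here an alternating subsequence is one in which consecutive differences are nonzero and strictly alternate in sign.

Track the best alternating length ending on an up-step vs a down-step at each position: up/down = 1/1, 1/2, 1/2, 1/2, 3/2, 1/4, 5/1, 5/6, 7/6, 1/8, 9/8, 9/10, 11/6, 11/12, 13/1, 11/14, 11/14.
The maximum over both is 14; one such subsequence is 22, 3, 13, 2, 28, 4, 25, 1, 17, 3, 26, 22, 29, 21.

14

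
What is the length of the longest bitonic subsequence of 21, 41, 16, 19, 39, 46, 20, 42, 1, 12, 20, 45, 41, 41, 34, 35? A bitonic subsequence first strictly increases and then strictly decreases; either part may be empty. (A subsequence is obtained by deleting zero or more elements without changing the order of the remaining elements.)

7

One longest bitonic subsequence is 16, 19, 39, 46, 45, 41, 35 (positions 3,4,5,6,12,14,16): it rises to 46 then falls. Length 7 is optimal.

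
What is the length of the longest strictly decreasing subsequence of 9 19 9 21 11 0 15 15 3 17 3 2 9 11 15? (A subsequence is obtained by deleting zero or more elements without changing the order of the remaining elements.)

Scanning left to right, the best length ending at each element is: 9→1, 19→1, 9→2, 21→1, 11→2, 0→3, 15→2, 15→2, 3→3, 17→2, 3→3, 2→4, 9→3, 11→3, 15→3.
So the longest decreasing subsequence has length 4, e.g. 19, 9, 3, 2.

4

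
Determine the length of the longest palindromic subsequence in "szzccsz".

One longest palindromic subsequence is zccz (positions 2,4,5,7); it reads the same forward and backward, and the interval DP gives dp[1][7] = 4.

4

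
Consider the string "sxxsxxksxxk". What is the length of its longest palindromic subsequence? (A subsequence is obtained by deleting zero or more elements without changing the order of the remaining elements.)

8

Using dp[i][j] = 2 + dp[i+1][j−1] if the ends match, else max(dp[i+1][j], dp[i][j−1]):
dp[1][11] = 8. A witness is xxsxxsxx at positions 2,3,4,5,6,8,9,10.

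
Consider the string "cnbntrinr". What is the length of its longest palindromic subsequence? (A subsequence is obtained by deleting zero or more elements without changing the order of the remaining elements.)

One longest palindromic subsequence is rnr (positions 6,8,9); it reads the same forward and backward, and the interval DP gives dp[1][9] = 3.

3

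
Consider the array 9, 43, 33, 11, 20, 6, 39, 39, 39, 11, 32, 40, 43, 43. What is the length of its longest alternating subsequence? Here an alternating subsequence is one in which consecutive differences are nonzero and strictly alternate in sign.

Track the best alternating length ending on an up-step vs a down-step at each position: up/down = 1/1, 2/1, 2/3, 2/3, 4/3, 1/5, 6/3, 6/3, 6/3, 6/7, 8/7, 8/3, 8/1, 8/1.
The maximum over both is 8; one such subsequence is 9, 43, 11, 20, 6, 39, 11, 32.

8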